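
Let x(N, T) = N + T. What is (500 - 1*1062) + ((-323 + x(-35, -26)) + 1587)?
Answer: 641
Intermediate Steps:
(500 - 1*1062) + ((-323 + x(-35, -26)) + 1587) = (500 - 1*1062) + ((-323 + (-35 - 26)) + 1587) = (500 - 1062) + ((-323 - 61) + 1587) = -562 + (-384 + 1587) = -562 + 1203 = 641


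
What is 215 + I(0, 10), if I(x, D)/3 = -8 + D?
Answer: 221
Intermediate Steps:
I(x, D) = -24 + 3*D (I(x, D) = 3*(-8 + D) = -24 + 3*D)
215 + I(0, 10) = 215 + (-24 + 3*10) = 215 + (-24 + 30) = 215 + 6 = 221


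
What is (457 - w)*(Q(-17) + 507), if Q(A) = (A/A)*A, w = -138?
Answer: 291550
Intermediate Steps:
Q(A) = A (Q(A) = 1*A = A)
(457 - w)*(Q(-17) + 507) = (457 - 1*(-138))*(-17 + 507) = (457 + 138)*490 = 595*490 = 291550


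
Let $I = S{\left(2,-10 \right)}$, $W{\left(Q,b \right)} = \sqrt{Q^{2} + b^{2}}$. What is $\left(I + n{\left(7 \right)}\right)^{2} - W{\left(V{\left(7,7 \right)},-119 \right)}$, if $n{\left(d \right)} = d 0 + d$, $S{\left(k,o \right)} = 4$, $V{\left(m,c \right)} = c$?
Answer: $121 - 7 \sqrt{290} \approx 1.7943$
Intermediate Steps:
$I = 4$
$n{\left(d \right)} = d$ ($n{\left(d \right)} = 0 + d = d$)
$\left(I + n{\left(7 \right)}\right)^{2} - W{\left(V{\left(7,7 \right)},-119 \right)} = \left(4 + 7\right)^{2} - \sqrt{7^{2} + \left(-119\right)^{2}} = 11^{2} - \sqrt{49 + 14161} = 121 - \sqrt{14210} = 121 - 7 \sqrt{290}$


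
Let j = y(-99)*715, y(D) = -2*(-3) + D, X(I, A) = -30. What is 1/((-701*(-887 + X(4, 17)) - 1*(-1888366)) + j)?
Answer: 1/2464688 ≈ 4.0573e-7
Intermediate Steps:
y(D) = 6 + D
j = -66495 (j = (6 - 99)*715 = -93*715 = -66495)
1/((-701*(-887 + X(4, 17)) - 1*(-1888366)) + j) = 1/((-701*(-887 - 30) - 1*(-1888366)) - 66495) = 1/((-701*(-917) + 1888366) - 66495) = 1/((642817 + 1888366) - 66495) = 1/(2531183 - 66495) = 1/2464688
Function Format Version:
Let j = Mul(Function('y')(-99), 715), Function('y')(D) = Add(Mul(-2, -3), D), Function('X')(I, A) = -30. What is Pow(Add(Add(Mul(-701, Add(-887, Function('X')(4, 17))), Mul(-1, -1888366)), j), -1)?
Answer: Rational(1, 2464688) ≈ 4.0573e-7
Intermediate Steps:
Function('y')(D) = Add(6, D)
j = -66495 (j = Mul(Add(6, -99), 715) = Mul(-93, 715) = -66495)
Pow(Add(Add(Mul(-701, Add(-887, Function('X')(4, 17))), Mul(-1, -1888366)), j), -1) = Pow(Add(Add(Mul(-701, Add(-887, -30)), Mul(-1, -1888366)), -66495), -1) = Pow(Add(Add(Mul(-701, -917), 1888366), -66495), -1) = Pow(Add(Add(642817, 1888366), -66495), -1) = Pow(Add(2531183, -66495), -1) = Pow(2464688, -1) = Rational(1, 2464688)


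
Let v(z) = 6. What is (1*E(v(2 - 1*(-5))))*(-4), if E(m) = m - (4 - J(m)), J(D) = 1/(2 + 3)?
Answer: -44/5 ≈ -8.8000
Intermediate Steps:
J(D) = ⅕ (J(D) = 1/5 = ⅕)
E(m) = -19/5 + m (E(m) = m - (4 - 1*⅕) = m - (4 - ⅕) = m - 1*19/5 = m - 19/5 = -19/5 + m)
(1*E(v(2 - 1*(-5))))*(-4) = (1*(-19/5 + 6))*(-4) = (1*(11/5))*(-4) = (11/5)*(-4) = -44/5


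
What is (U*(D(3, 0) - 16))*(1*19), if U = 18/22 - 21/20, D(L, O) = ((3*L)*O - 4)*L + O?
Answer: 6783/55 ≈ 123.33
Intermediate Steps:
D(L, O) = O + L*(-4 + 3*L*O) (D(L, O) = (3*L*O - 4)*L + O = (-4 + 3*L*O)*L + O = L*(-4 + 3*L*O) + O = O + L*(-4 + 3*L*O))
U = -51/220 (U = 18*(1/22) - 21*1/20 = 9/11 - 21/20 = -51/220 ≈ -0.23182)
(U*(D(3, 0) - 16))*(1*19) = (-51*((0 - 4*3 + 3*0*3**2) - 16)/220)*(1*19) = -51*((0 - 12 + 3*0*9) - 16)/220*19 = -51*((0 - 12 + 0) - 16)/220*19 = -51*(-12 - 16)/220*19 = -51/220*(-28)*19 = (357/55)*19 = 6783/55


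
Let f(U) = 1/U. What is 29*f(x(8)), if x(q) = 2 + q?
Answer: 29/10 ≈ 2.9000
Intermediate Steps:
29*f(x(8)) = 29/(2 + 8) = 29/10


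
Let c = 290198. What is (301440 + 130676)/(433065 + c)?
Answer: 432116/723263 ≈ 0.59745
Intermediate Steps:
(301440 + 130676)/(433065 + c) = (301440 + 130676)/(433065 + 290198) = 432116/723263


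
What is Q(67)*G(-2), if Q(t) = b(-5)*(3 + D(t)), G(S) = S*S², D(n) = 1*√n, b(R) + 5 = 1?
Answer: 96 + 32*√67 ≈ 357.93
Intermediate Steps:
b(R) = -4 (b(R) = -5 + 1 = -4)
D(n) = √n
G(S) = S³
Q(t) = -12 - 4*√t (Q(t) = -4*(3 + √t) = -12 - 4*√t)
Q(67)*G(-2) = (-12 - 4*√67)*(-2)³ = (-12 - 4*√67)*(-8) = 96 + 32*√67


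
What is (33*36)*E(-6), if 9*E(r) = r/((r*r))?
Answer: -22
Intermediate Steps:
E(r) = 1/(9*r) (E(r) = (r/((r*r)))/9 = (r/(r²))/9 = (r/r²)/9 = 1/(9*r))
(33*36)*E(-6) = (33*36)*((⅑)/(-6)) = 1188*((⅑)*(-⅙)) = 1188*(-1/54) = -22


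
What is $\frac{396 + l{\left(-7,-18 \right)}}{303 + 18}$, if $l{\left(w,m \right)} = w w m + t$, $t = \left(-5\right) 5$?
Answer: $- \frac{511}{321} \approx -1.5919$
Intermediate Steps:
$t = -25$
$l{\left(w,m \right)} = -25 + m w^{2}$ ($l{\left(w,m \right)} = w w m - 25 = w^{2} m - 25 = m w^{2} - 25 = -25 + m w^{2}$)
$\frac{396 + l{\left(-7,-18 \right)}}{303 + 18} = \frac{396 - \left(25 + 18 \left(-7\right)^{2}\right)}{303 + 18} = \frac{396 - 907}{321} = \left(396 - 907\right) \frac{1}{321} = \left(-511\right) \frac{1}{321} = - \frac{511}{321}$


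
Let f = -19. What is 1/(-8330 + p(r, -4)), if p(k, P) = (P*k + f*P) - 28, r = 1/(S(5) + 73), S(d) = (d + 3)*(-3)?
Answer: -49/405822 ≈ -0.00012074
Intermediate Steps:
S(d) = -9 - 3*d (S(d) = (3 + d)*(-3) = -9 - 3*d)
r = 1/49 (r = 1/((-9 - 3*5) + 73) = 1/((-9 - 15) + 73) = 1/(-24 + 73) = 1/49 ≈ 0.020408)
p(k, P) = -28 - 19*P + P*k (p(k, P) = (P*k - 19*P) - 28 = (-19*P + P*k) - 28 = -28 - 19*P + P*k)
1/(-8330 + p(r, -4)) = 1/(-8330 + (-28 - 19*(-4) - 4*1/49)) = 1/(-8330 + (-28 + 76 - 4/49)) = 1/(-8330 + 2348/49) = 1/(-405822/49) = -49/405822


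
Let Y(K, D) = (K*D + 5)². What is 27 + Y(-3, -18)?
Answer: 3508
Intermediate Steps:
Y(K, D) = (5 + D*K)² (Y(K, D) = (D*K + 5)² = (5 + D*K)²)
27 + Y(-3, -18) = 27 + (5 - 18*(-3))² = 27 + (5 + 54)² = 27 + 59² = 27 + 3481 = 3508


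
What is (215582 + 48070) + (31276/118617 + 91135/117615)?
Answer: 81739112102771/310025299 ≈ 2.6365e+5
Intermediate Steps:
(215582 + 48070) + (31276/118617 + 91135/117615) = 263652 + (31276*(1/118617) + 91135*(1/117615)) = 263652 + (31276/118617 + 18227/23523) = 263652 + 321970823/310025299 = 81739112102771/310025299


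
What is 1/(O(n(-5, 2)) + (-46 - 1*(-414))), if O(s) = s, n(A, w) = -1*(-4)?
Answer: 1/372 ≈ 0.0026882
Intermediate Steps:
n(A, w) = 4
1/(O(n(-5, 2)) + (-46 - 1*(-414))) = 1/(4 + (-46 - 1*(-414))) = 1/(4 + (-46 + 414)) = 1/(4 + 368) = 1/372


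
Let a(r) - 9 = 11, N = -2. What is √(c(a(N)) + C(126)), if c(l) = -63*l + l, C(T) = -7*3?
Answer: I*√1261 ≈ 35.511*I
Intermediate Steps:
C(T) = -21
a(r) = 20 (a(r) = 9 + 11 = 20)
c(l) = -62*l
√(c(a(N)) + C(126)) = √(-62*20 - 21) = √(-1240 - 21) = √(-1261) = I*√1261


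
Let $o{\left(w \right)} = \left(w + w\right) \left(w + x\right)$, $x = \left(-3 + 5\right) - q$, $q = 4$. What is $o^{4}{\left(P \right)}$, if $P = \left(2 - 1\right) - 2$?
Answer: $1296$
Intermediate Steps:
$x = -2$ ($x = \left(-3 + 5\right) - 4 = 2 - 4 = -2$)
$P = -1$ ($P = 1 - 2 = -1$)
$o{\left(w \right)} = 2 w \left(-2 + w\right)$ ($o{\left(w \right)} = \left(w + w\right) \left(w - 2\right) = 2 w \left(-2 + w\right)$)
$o^{4}{\left(P \right)} = \left(2 \left(-1\right) \left(-2 - 1\right)\right)^{4} = \left(2 \left(-1\right) \left(-3\right)\right)^{4} = 6^{4} = 1296$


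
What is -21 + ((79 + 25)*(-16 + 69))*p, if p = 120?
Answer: 661419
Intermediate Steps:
-21 + ((79 + 25)*(-16 + 69))*p = -21 + ((79 + 25)*(-16 + 69))*120 = -21 + (104*53)*120 = -21 + 5512*120 = -21 + 661440 = 661419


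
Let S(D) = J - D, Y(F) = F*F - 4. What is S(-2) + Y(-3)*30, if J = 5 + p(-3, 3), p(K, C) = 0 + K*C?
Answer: 148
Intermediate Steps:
p(K, C) = C*K (p(K, C) = 0 + C*K = C*K)
Y(F) = -4 + F² (Y(F) = F² - 4 = -4 + F²)
J = -4 (J = 5 + 3*(-3) = 5 - 9 = -4)
S(D) = -4 - D
S(-2) + Y(-3)*30 = (-4 - 1*(-2)) + (-4 + (-3)²)*30 = (-4 + 2) + (-4 + 9)*30 = -2 + 5*30 = -2 + 150 = 148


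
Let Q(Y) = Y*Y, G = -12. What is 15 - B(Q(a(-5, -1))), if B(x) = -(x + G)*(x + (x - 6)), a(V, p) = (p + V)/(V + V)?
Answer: 47787/625 ≈ 76.459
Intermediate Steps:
a(V, p) = (V + p)/(2*V) (a(V, p) = (V + p)/((2*V)) = (V + p)*(1/(2*V)) = (V + p)/(2*V))
Q(Y) = Y**2
B(x) = -(-12 + x)*(-6 + 2*x) (B(x) = -(x - 12)*(x + (x - 6)) = -(-12 + x)*(x + (-6 + x)) = -(-12 + x)*(-6 + 2*x))
15 - B(Q(a(-5, -1))) = 15 - (-72 - 2*(-5 - 1)**4/10000 + 30*((1/2)*(-5 - 1)/(-5))**2) = 15 - (-72 - 2*(((1/2)*(-1/5)*(-6))**2)**2 + 30*((1/2)*(-1/5)*(-6))**2) = 15 - (-72 - 2*((3/5)**2)**2 + 30*(3/5)**2) = 15 - (-72 - 2*(9/25)**2 + 30*(9/25)) = 15 - (-72 - 2*81/625 + 54/5) = 15 - (-72 - 162/625 + 54/5) = 15 - 1*(-38412/625) = 15 + 38412/625 = 47787/625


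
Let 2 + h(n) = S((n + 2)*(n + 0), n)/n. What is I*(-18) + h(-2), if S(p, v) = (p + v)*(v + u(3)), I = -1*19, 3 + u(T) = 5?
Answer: 340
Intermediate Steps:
u(T) = 2 (u(T) = -3 + 5 = 2)
I = -19
S(p, v) = (2 + v)*(p + v) (S(p, v) = (p + v)*(v + 2) = (p + v)*(2 + v) = (2 + v)*(p + v))
h(n) = -2 + (n² + 2*n + n²*(2 + n) + 2*n*(2 + n))/n (h(n) = -2 + (n² + 2*((n + 2)*(n + 0)) + 2*n + ((n + 2)*(n + 0))*n)/n = -2 + (n² + 2*((2 + n)*n) + 2*n + ((2 + n)*n)*n)/n = -2 + (n² + 2*(n*(2 + n)) + 2*n + (n*(2 + n))*n)/n = -2 + (n² + 2*n*(2 + n) + 2*n + n²*(2 + n))/n = -2 + (n² + 2*n + n²*(2 + n) + 2*n*(2 + n))/n)
I*(-18) + h(-2) = -19*(-18) + (4 + (-2)² + 5*(-2)) = 342 + (4 + 4 - 10) = 342 - 2 = 340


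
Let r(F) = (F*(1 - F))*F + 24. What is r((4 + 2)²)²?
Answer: 2055352896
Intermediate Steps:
r(F) = 24 + F²*(1 - F) (r(F) = F²*(1 - F) + 24 = 24 + F²*(1 - F))
r((4 + 2)²)² = (24 + ((4 + 2)²)² - ((4 + 2)²)³)² = (24 + (6²)² - (6²)³)² = (24 + 36² - 1*36³)² = (24 + 1296 - 1*46656)² = (24 + 1296 - 46656)² = (-45336)² = 2055352896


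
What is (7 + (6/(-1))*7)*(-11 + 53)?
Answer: -1470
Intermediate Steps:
(7 + (6/(-1))*7)*(-11 + 53) = (7 + (6*(-1))*7)*42 = (7 - 6*7)*42 = (7 - 42)*42 = -35*42 = -1470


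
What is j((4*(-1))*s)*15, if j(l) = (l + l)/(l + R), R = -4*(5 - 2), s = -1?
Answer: -15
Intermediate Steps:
R = -12 (R = -4*3 = -12)
j(l) = 2*l/(-12 + l) (j(l) = (l + l)/(l - 12) = (2*l)/(-12 + l) = 2*l/(-12 + l))
j((4*(-1))*s)*15 = (2*((4*(-1))*(-1))/(-12 + (4*(-1))*(-1)))*15 = (2*(-4*(-1))/(-12 - 4*(-1)))*15 = (2*4/(-12 + 4))*15 = (2*4/(-8))*15 = (2*4*(-⅛))*15 = -1*15 = -15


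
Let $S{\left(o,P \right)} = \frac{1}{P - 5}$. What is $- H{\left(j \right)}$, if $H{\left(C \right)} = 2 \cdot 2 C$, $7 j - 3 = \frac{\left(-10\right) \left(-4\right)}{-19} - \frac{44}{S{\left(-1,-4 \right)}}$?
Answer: $- \frac{30164}{133} \approx -226.8$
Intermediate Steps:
$S{\left(o,P \right)} = \frac{1}{-5 + P}$
$j = \frac{7541}{133}$ ($j = \frac{3}{7} + \frac{\frac{\left(-10\right) \left(-4\right)}{-19} - \frac{44}{\frac{1}{-5 - 4}}}{7} = \frac{3}{7} + \frac{40 \left(- \frac{1}{19}\right) - \frac{44}{\frac{1}{-9}}}{7} = \frac{3}{7} + \frac{- \frac{40}{19} - \frac{44}{- \frac{1}{9}}}{7} = \frac{3}{7} + \frac{- \frac{40}{19} - -396}{7} = \frac{3}{7} + \frac{- \frac{40}{19} + 396}{7} = \frac{3}{7} + \frac{1}{7} \cdot \frac{7484}{19} = \frac{3}{7} + \frac{7484}{133} = \frac{7541}{133} \approx 56.699$)
$H{\left(C \right)} = 4 C$
$- H{\left(j \right)} = - \frac{4 \cdot 7541}{133} = \left(-1\right) \frac{30164}{133} = - \frac{30164}{133}$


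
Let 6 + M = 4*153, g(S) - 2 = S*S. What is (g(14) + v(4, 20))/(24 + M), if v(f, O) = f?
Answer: 101/315 ≈ 0.32063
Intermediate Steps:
g(S) = 2 + S² (g(S) = 2 + S*S = 2 + S²)
M = 606 (M = -6 + 4*153 = -6 + 612 = 606)
(g(14) + v(4, 20))/(24 + M) = ((2 + 14²) + 4)/(24 + 606) = ((2 + 196) + 4)/630 = (198 + 4)*(1/630) = 202*(1/630) = 101/315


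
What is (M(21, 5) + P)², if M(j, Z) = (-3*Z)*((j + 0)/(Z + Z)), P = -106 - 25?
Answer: 105625/4 ≈ 26406.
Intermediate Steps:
P = -131
M(j, Z) = -3*j/2 (M(j, Z) = (-3*Z)*(j/((2*Z))) = (-3*Z)*(j*(1/(2*Z))) = (-3*Z)*(j/(2*Z)) = -3*j/2)
(M(21, 5) + P)² = (-3/2*21 - 131)² = (-63/2 - 131)² = (-325/2)² = 105625/4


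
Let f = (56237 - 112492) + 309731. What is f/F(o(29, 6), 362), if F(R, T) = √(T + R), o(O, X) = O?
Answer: 253476*√391/391 ≈ 12819.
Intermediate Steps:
F(R, T) = √(R + T)
f = 253476 (f = -56255 + 309731 = 253476)
f/F(o(29, 6), 362) = 253476/(√(29 + 362)) = 253476/(√391) = 253476*(√391/391) = 253476*√391/391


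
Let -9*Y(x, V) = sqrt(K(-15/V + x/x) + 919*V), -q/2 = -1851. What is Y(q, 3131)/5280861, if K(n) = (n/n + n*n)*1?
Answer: -sqrt(28207527139246)/148809382119 ≈ -3.5690e-5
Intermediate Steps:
q = 3702 (q = -2*(-1851) = 3702)
K(n) = 1 + n**2 (K(n) = (1 + n**2)*1 = 1 + n**2)
Y(x, V) = -sqrt(1 + (1 - 15/V)**2 + 919*V)/9 (Y(x, V) = -sqrt((1 + (-15/V + x/x)**2) + 919*V)/9 = -sqrt((1 + (-15/V + 1)**2) + 919*V)/9 = -sqrt((1 + (1 - 15/V)**2) + 919*V)/9 = -sqrt(1 + (1 - 15/V)**2 + 919*V)/9)
Y(q, 3131)/5280861 = -sqrt(2 - 30/3131 + 225/3131**2 + 919*3131)/9/5280861 = -sqrt(2 - 30*1/3131 + 225*(1/9803161) + 2877389)/9*(1/5280861) = -sqrt(2 - 30/3131 + 225/9803161 + 2877389)/9*(1/5280861) = -sqrt(28207527139246)/28179*(1/5280861) = -sqrt(28207527139246)/148809382119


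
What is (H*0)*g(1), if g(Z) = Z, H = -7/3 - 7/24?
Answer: 0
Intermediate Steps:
H = -21/8 (H = -7*⅓ - 7*1/24 = -7/3 - 7/24 = -21/8 ≈ -2.6250)
(H*0)*g(1) = -21/8*0*1 = 0*1 = 0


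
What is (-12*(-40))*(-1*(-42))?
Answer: 20160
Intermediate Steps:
(-12*(-40))*(-1*(-42)) = 480*42 = 20160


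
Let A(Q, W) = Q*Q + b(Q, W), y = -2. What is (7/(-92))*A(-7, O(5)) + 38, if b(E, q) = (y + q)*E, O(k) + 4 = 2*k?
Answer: 3349/92 ≈ 36.402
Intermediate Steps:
O(k) = -4 + 2*k
b(E, q) = E*(-2 + q) (b(E, q) = (-2 + q)*E = E*(-2 + q))
A(Q, W) = Q² + Q*(-2 + W) (A(Q, W) = Q*Q + Q*(-2 + W) = Q² + Q*(-2 + W))
(7/(-92))*A(-7, O(5)) + 38 = (7/(-92))*(-7*(-2 - 7 + (-4 + 2*5))) + 38 = (7*(-1/92))*(-7*(-2 - 7 + (-4 + 10))) + 38 = -(-49)*(-2 - 7 + 6)/92 + 38 = -(-49)*(-3)/92 + 38 = -7/92*21 + 38 = -147/92 + 38 = 3349/92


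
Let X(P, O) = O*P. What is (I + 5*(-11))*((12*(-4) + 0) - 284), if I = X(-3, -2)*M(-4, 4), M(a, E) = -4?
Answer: 26228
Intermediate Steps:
I = -24 (I = -2*(-3)*(-4) = 6*(-4) = -24)
(I + 5*(-11))*((12*(-4) + 0) - 284) = (-24 + 5*(-11))*((12*(-4) + 0) - 284) = (-24 - 55)*((-48 + 0) - 284) = -79*(-48 - 284) = -79*(-332) = 26228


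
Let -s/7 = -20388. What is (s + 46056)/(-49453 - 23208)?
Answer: -188772/72661 ≈ -2.5980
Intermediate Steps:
s = 142716 (s = -7*(-20388) = 142716)
(s + 46056)/(-49453 - 23208) = (142716 + 46056)/(-49453 - 23208) = 188772/(-72661) = 188772*(-1/72661) = -188772/72661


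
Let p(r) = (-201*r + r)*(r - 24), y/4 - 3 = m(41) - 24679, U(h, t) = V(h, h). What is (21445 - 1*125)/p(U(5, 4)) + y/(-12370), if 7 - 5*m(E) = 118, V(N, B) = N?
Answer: 5351979/587575 ≈ 9.1086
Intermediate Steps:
U(h, t) = h
m(E) = -111/5 (m(E) = 7/5 - 1/5*118 = 7/5 - 118/5 = -111/5)
y = -493964/5 (y = 12 + 4*(-111/5 - 24679) = 12 + 4*(-123506/5) = 12 - 494024/5 = -493964/5 ≈ -98793.)
p(r) = -200*r*(-24 + r) (p(r) = (-200*r)*(-24 + r) = -200*r*(-24 + r))
(21445 - 1*125)/p(U(5, 4)) + y/(-12370) = (21445 - 1*125)/((200*5*(24 - 1*5))) - 493964/5/(-12370) = (21445 - 125)/((200*5*(24 - 5))) - 493964/5*(-1/12370) = 21320/((200*5*19)) + 246982/30925 = 21320/19000 + 246982/30925 = 21320*(1/19000) + 246982/30925 = 533/475 + 246982/30925 = 5351979/587575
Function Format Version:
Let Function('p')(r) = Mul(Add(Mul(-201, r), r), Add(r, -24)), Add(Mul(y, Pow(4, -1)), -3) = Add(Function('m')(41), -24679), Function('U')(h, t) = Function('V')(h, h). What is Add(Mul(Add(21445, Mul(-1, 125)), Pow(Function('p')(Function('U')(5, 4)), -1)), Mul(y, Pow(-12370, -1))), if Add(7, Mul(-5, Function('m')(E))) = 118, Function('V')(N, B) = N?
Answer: Rational(5351979, 587575) ≈ 9.1086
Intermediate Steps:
Function('U')(h, t) = h
Function('m')(E) = Rational(-111, 5) (Function('m')(E) = Add(Rational(7, 5), Mul(Rational(-1, 5), 118)) = Add(Rational(7, 5), Rational(-118, 5)) = Rational(-111, 5))
y = Rational(-493964, 5) (y = Add(12, Mul(4, Add(Rational(-111, 5), -24679))) = Add(12, Mul(4, Rational(-123506, 5))) = Add(12, Rational(-494024, 5)) = Rational(-493964, 5) ≈ -98793.)
Function('p')(r) = Mul(-200, r, Add(-24, r)) (Function('p')(r) = Mul(Mul(-200, r), Add(-24, r)) = Mul(-200, r, Add(-24, r)))
Add(Mul(Add(21445, Mul(-1, 125)), Pow(Function('p')(Function('U')(5, 4)), -1)), Mul(y, Pow(-12370, -1))) = Add(Mul(Add(21445, Mul(-1, 125)), Pow(Mul(200, 5, Add(24, Mul(-1, 5))), -1)), Mul(Rational(-493964, 5), Pow(-12370, -1))) = Add(Mul(Add(21445, -125), Pow(Mul(200, 5, Add(24, -5)), -1)), Mul(Rational(-493964, 5), Rational(-1, 12370))) = Add(Mul(21320, Pow(Mul(200, 5, 19), -1)), Rational(246982, 30925)) = Add(Mul(21320, Pow(19000, -1)), Rational(246982, 30925)) = Add(Mul(21320, Rational(1, 19000)), Rational(246982, 30925)) = Add(Rational(533, 475), Rational(246982, 30925)) = Rational(5351979, 587575)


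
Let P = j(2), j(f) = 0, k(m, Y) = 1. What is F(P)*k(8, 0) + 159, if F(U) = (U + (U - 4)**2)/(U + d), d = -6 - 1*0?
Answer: 469/3 ≈ 156.33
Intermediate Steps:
P = 0
d = -6 (d = -6 + 0 = -6)
F(U) = (U + (-4 + U)**2)/(-6 + U) (F(U) = (U + (U - 4)**2)/(U - 6) = (U + (-4 + U)**2)/(-6 + U))
F(P)*k(8, 0) + 159 = ((0 + (-4 + 0)**2)/(-6 + 0))*1 + 159 = ((0 + (-4)**2)/(-6))*1 + 159 = -(0 + 16)/6*1 + 159 = -1/6*16*1 + 159 = -8/3*1 + 159 = -8/3 + 159 = 469/3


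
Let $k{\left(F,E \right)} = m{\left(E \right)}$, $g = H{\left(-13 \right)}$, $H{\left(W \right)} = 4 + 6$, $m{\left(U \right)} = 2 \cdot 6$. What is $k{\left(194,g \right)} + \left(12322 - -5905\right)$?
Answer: $18239$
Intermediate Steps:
$m{\left(U \right)} = 12$
$H{\left(W \right)} = 10$
$g = 10$
$k{\left(F,E \right)} = 12$
$k{\left(194,g \right)} + \left(12322 - -5905\right) = 12 + \left(12322 - -5905\right) = 12 + \left(12322 + 5905\right) = 12 + 18227 = 18239$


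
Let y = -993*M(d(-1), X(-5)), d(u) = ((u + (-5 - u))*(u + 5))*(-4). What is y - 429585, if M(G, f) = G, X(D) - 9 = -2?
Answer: -509025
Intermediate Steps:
X(D) = 7 (X(D) = 9 - 2 = 7)
d(u) = 100 + 20*u (d(u) = -5*(5 + u)*(-4) = (-25 - 5*u)*(-4) = 100 + 20*u)
y = -79440 (y = -993*(100 + 20*(-1)) = -993*(100 - 20) = -993*80 = -79440)
y - 429585 = -79440 - 429585 = -509025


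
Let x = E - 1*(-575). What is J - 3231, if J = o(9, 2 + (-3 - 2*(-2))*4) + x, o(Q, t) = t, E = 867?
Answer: -1783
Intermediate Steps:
x = 1442 (x = 867 - 1*(-575) = 867 + 575 = 1442)
J = 1448 (J = (2 + (-3 - 2*(-2))*4) + 1442 = (2 + (-3 + 4)*4) + 1442 = (2 + 1*4) + 1442 = (2 + 4) + 1442 = 6 + 1442 = 1448)
J - 3231 = 1448 - 3231 = -1783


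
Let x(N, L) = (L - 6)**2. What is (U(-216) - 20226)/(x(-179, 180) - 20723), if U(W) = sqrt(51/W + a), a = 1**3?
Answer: -20226/9553 + sqrt(110)/114636 ≈ -2.1171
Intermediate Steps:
x(N, L) = (-6 + L)**2
a = 1
U(W) = sqrt(1 + 51/W) (U(W) = sqrt(51/W + 1) = sqrt(1 + 51/W))
(U(-216) - 20226)/(x(-179, 180) - 20723) = (sqrt((51 - 216)/(-216)) - 20226)/((-6 + 180)**2 - 20723) = (sqrt(-1/216*(-165)) - 20226)/(174**2 - 20723) = (sqrt(55/72) - 20226)/(30276 - 20723) = (sqrt(110)/12 - 20226)/9553 = (-20226 + sqrt(110)/12)*(1/9553) = -20226/9553 + sqrt(110)/114636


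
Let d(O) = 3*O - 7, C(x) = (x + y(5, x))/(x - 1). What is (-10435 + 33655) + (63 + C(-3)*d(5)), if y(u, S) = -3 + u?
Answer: 23285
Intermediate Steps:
C(x) = (2 + x)/(-1 + x) (C(x) = (x + (-3 + 5))/(x - 1) = (x + 2)/(-1 + x) = (2 + x)/(-1 + x))
d(O) = -7 + 3*O
(-10435 + 33655) + (63 + C(-3)*d(5)) = (-10435 + 33655) + (63 + ((2 - 3)/(-1 - 3))*(-7 + 3*5)) = 23220 + (63 + (-1/(-4))*(-7 + 15)) = 23220 + (63 - ¼*(-1)*8) = 23220 + (63 + (¼)*8) = 23220 + (63 + 2) = 23220 + 65 = 23285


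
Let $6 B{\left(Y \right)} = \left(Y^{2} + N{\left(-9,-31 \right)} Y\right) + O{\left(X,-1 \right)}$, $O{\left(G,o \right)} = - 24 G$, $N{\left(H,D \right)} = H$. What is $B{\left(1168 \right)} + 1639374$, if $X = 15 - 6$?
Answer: $\frac{5594870}{3} \approx 1.865 \cdot 10^{6}$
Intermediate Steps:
$X = 9$ ($X = 15 - 6 = 9$)
$B{\left(Y \right)} = -36 - \frac{3 Y}{2} + \frac{Y^{2}}{6}$ ($B{\left(Y \right)} = \frac{\left(Y^{2} - 9 Y\right) - 216}{6} = \frac{-216 + Y^{2} - 9 Y}{6} = -36 - \frac{3 Y}{2} + \frac{Y^{2}}{6}$)
$B{\left(1168 \right)} + 1639374 = \left(-36 - 1752 + \frac{1168^{2}}{6}\right) + 1639374 = \left(-36 - 1752 + \frac{1}{6} \cdot 1364224\right) + 1639374 = \left(-36 - 1752 + \frac{682112}{3}\right) + 1639374 = \frac{676748}{3} + 1639374 = \frac{5594870}{3}$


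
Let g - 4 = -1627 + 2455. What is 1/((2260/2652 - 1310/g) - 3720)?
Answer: -21216/78938845 ≈ -0.00026876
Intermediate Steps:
g = 832 (g = 4 + (-1627 + 2455) = 4 + 828 = 832)
1/((2260/2652 - 1310/g) - 3720) = 1/((2260/2652 - 1310/832) - 3720) = 1/((2260*(1/2652) - 1310*1/832) - 3720) = 1/((565/663 - 655/416) - 3720) = 1/(-15325/21216 - 3720) = 1/(-78938845/21216) = -21216/78938845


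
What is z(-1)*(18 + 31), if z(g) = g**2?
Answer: 49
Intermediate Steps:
z(-1)*(18 + 31) = (-1)**2*(18 + 31) = 1*49 = 49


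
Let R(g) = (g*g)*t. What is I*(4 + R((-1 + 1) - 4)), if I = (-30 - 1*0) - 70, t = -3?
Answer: 4400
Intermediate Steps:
R(g) = -3*g² (R(g) = (g*g)*(-3) = g²*(-3) = -3*g²)
I = -100 (I = (-30 + 0) - 70 = -30 - 70 = -100)
I*(4 + R((-1 + 1) - 4)) = -100*(4 - 3*((-1 + 1) - 4)²) = -100*(4 - 3*(0 - 4)²) = -100*(4 - 3*(-4)²) = -100*(4 - 3*16) = -100*(4 - 48) = -100*(-44) = 4400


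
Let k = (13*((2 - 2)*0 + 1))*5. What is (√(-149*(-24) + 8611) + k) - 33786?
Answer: -33721 + √12187 ≈ -33611.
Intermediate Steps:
k = 65 (k = (13*(0*0 + 1))*5 = (13*(0 + 1))*5 = (13*1)*5 = 13*5 = 65)
(√(-149*(-24) + 8611) + k) - 33786 = (√(-149*(-24) + 8611) + 65) - 33786 = (√(3576 + 8611) + 65) - 33786 = (√12187 + 65) - 33786 = (65 + √12187) - 33786 = -33721 + √12187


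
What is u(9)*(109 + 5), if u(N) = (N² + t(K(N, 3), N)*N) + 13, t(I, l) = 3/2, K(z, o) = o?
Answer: 12255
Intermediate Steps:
t(I, l) = 3/2 (t(I, l) = 3*(½) = 3/2)
u(N) = 13 + N² + 3*N/2 (u(N) = (N² + 3*N/2) + 13 = 13 + N² + 3*N/2)
u(9)*(109 + 5) = (13 + 9² + (3/2)*9)*(109 + 5) = (13 + 81 + 27/2)*114 = (215/2)*114 = 12255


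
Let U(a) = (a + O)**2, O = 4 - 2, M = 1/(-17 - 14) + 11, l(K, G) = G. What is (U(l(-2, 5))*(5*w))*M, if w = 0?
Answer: 0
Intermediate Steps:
M = 340/31 (M = 1/(-31) + 11 = -1/31 + 11 = 340/31 ≈ 10.968)
O = 2
U(a) = (2 + a)**2 (U(a) = (a + 2)**2 = (2 + a)**2)
(U(l(-2, 5))*(5*w))*M = ((2 + 5)**2*(5*0))*(340/31) = (7**2*0)*(340/31) = (49*0)*(340/31) = 0*(340/31) = 0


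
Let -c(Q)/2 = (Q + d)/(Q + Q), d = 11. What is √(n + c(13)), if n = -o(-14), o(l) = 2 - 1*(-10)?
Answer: 6*I*√65/13 ≈ 3.721*I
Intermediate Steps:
o(l) = 12 (o(l) = 2 + 10 = 12)
c(Q) = -(11 + Q)/Q (c(Q) = -2*(Q + 11)/(Q + Q) = -2*(11 + Q)/(2*Q) = -2*(11 + Q)*1/(2*Q) = -(11 + Q)/Q)
n = -12 (n = -1*12 = -12)
√(n + c(13)) = √(-12 + (-11 - 1*13)/13) = √(-12 + (-11 - 13)/13) = √(-12 + (1/13)*(-24)) = √(-12 - 24/13) = √(-180/13) = 6*I*√65/13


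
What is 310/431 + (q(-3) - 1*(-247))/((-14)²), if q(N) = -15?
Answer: 40188/21119 ≈ 1.9029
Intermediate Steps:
310/431 + (q(-3) - 1*(-247))/((-14)²) = 310/431 + (-15 - 1*(-247))/((-14)²) = 310*(1/431) + (-15 + 247)/196 = 310/431 + 232*(1/196) = 310/431 + 58/49 = 40188/21119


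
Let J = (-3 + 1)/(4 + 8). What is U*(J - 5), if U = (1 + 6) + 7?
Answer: -217/3 ≈ -72.333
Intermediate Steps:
J = -1/6 (J = -2/12 = -2*1/12 = -1/6 ≈ -0.16667)
U = 14 (U = 7 + 7 = 14)
U*(J - 5) = 14*(-1/6 - 5) = 14*(-31/6) = -217/3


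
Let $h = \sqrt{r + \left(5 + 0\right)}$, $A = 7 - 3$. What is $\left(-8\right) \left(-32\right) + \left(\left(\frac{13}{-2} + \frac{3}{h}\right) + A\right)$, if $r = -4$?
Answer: $\frac{513}{2} \approx 256.5$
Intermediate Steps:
$A = 4$
$h = 1$ ($h = \sqrt{-4 + \left(5 + 0\right)} = \sqrt{-4 + 5} = \sqrt{1} = 1$)
$\left(-8\right) \left(-32\right) + \left(\left(\frac{13}{-2} + \frac{3}{h}\right) + A\right) = \left(-8\right) \left(-32\right) + \left(\left(\frac{13}{-2} + \frac{3}{1}\right) + 4\right) = 256 + \left(\left(13 \left(- \frac{1}{2}\right) + 3 \cdot 1\right) + 4\right) = 256 + \left(\left(- \frac{13}{2} + 3\right) + 4\right) = 256 + \left(- \frac{7}{2} + 4\right) = 256 + \frac{1}{2} = \frac{513}{2}$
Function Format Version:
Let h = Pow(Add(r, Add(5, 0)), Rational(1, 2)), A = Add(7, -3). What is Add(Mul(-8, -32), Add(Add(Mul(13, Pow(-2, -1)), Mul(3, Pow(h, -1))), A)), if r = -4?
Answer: Rational(513, 2) ≈ 256.50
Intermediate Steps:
A = 4
h = 1 (h = Pow(Add(-4, Add(5, 0)), Rational(1, 2)) = Pow(Add(-4, 5), Rational(1, 2)) = Pow(1, Rational(1, 2)) = 1)
Add(Mul(-8, -32), Add(Add(Mul(13, Pow(-2, -1)), Mul(3, Pow(h, -1))), A)) = Add(Mul(-8, -32), Add(Add(Mul(13, Pow(-2, -1)), Mul(3, Pow(1, -1))), 4)) = Add(256, Add(Add(Mul(13, Rational(-1, 2)), Mul(3, 1)), 4)) = Add(256, Add(Add(Rational(-13, 2), 3), 4)) = Add(256, Add(Rational(-7, 2), 4)) = Add(256, Rational(1, 2)) = Rational(513, 2)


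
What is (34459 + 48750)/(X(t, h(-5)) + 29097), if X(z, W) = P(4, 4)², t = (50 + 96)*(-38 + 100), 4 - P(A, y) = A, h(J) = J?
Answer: 83209/29097 ≈ 2.8597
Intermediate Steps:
P(A, y) = 4 - A
t = 9052 (t = 146*62 = 9052)
X(z, W) = 0 (X(z, W) = (4 - 1*4)² = (4 - 4)² = 0² = 0)
(34459 + 48750)/(X(t, h(-5)) + 29097) = (34459 + 48750)/(0 + 29097) = 83209/29097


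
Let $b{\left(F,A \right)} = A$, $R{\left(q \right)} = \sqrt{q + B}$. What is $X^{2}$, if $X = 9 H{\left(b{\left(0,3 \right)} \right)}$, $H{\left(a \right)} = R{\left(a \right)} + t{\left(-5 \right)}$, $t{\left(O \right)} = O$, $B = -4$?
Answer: $1944 - 810 i \approx 1944.0 - 810.0 i$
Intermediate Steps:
$R{\left(q \right)} = \sqrt{-4 + q}$ ($R{\left(q \right)} = \sqrt{q - 4} = \sqrt{-4 + q}$)
$H{\left(a \right)} = -5 + \sqrt{-4 + a}$ ($H{\left(a \right)} = \sqrt{-4 + a} - 5 = -5 + \sqrt{-4 + a}$)
$X = -45 + 9 i$ ($X = 9 \left(-5 + \sqrt{-4 + 3}\right) = 9 \left(-5 + \sqrt{-1}\right) = 9 \left(-5 + i\right) = -45 + 9 i \approx -45.0 + 9.0 i$)
$X^{2} = \left(-45 + 9 i\right)^{2}$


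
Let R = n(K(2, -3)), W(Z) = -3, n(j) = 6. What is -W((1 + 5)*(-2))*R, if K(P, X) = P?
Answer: 18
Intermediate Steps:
R = 6
-W((1 + 5)*(-2))*R = -(-3)*6 = -1*(-18) = 18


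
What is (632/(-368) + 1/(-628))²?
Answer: 616479241/208629136 ≈ 2.9549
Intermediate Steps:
(632/(-368) + 1/(-628))² = (632*(-1/368) - 1/628)² = (-79/46 - 1/628)² = (-24829/14444)² = 616479241/208629136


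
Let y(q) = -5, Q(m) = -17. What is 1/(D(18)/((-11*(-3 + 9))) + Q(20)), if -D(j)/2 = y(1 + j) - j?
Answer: -33/584 ≈ -0.056507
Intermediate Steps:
D(j) = 10 + 2*j (D(j) = -2*(-5 - j) = 10 + 2*j)
1/(D(18)/((-11*(-3 + 9))) + Q(20)) = 1/((10 + 2*18)/((-11*(-3 + 9))) - 17) = 1/((10 + 36)/((-11*6)) - 17) = 1/(46/(-66) - 17) = 1/(46*(-1/66) - 17) = 1/(-23/33 - 17) = 1/(-584/33) = -33/584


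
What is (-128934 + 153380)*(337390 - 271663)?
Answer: 1606762242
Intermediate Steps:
(-128934 + 153380)*(337390 - 271663) = 24446*65727 = 1606762242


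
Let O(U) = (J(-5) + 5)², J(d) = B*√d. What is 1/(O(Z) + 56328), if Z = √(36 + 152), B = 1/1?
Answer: 14087/793774401 - 5*I*√5/1587548802 ≈ 1.7747e-5 - 7.0425e-9*I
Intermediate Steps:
B = 1
Z = 2*√47 (Z = √188 = 2*√47 ≈ 13.711)
J(d) = √d (J(d) = 1*√d = √d)
O(U) = (5 + I*√5)² (O(U) = (√(-5) + 5)² = (I*√5 + 5)² = (5 + I*√5)²)
1/(O(Z) + 56328) = 1/((5 + I*√5)² + 56328) = 1/(56328 + (5 + I*√5)²)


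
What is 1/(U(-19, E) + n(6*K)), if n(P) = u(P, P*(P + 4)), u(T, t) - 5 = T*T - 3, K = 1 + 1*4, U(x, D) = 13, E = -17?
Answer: 1/915 ≈ 0.0010929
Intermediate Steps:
K = 5 (K = 1 + 4 = 5)
u(T, t) = 2 + T**2 (u(T, t) = 5 + (T*T - 3) = 5 + (T**2 - 3) = 5 + (-3 + T**2) = 2 + T**2)
n(P) = 2 + P**2
1/(U(-19, E) + n(6*K)) = 1/(13 + (2 + (6*5)**2)) = 1/(13 + (2 + 30**2)) = 1/(13 + (2 + 900)) = 1/(13 + 902) = 1/915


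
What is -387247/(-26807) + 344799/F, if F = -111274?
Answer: 33847495885/2982922118 ≈ 11.347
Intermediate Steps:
-387247/(-26807) + 344799/F = -387247/(-26807) + 344799/(-111274) = -387247*(-1/26807) + 344799*(-1/111274) = 387247/26807 - 344799/111274 = 33847495885/2982922118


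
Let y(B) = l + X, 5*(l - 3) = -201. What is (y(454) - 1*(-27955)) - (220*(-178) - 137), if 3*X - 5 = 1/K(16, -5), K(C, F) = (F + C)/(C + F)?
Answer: 336084/5 ≈ 67217.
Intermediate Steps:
K(C, F) = 1 (K(C, F) = (C + F)/(C + F) = 1)
l = -186/5 (l = 3 + (1/5)*(-201) = 3 - 201/5 = -186/5 ≈ -37.200)
X = 2 (X = 5/3 + (1/3)/1 = 5/3 + (1/3)*1 = 5/3 + 1/3 = 2)
y(B) = -176/5 (y(B) = -186/5 + 2 = -176/5)
(y(454) - 1*(-27955)) - (220*(-178) - 137) = (-176/5 - 1*(-27955)) - (220*(-178) - 137) = (-176/5 + 27955) - (-39160 - 137) = 139599/5 - 1*(-39297) = 139599/5 + 39297 = 336084/5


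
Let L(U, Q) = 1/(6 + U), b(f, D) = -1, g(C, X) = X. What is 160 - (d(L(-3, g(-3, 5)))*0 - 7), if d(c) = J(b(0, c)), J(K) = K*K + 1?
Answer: 167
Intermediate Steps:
J(K) = 1 + K**2 (J(K) = K**2 + 1 = 1 + K**2)
d(c) = 2 (d(c) = 1 + (-1)**2 = 1 + 1 = 2)
160 - (d(L(-3, g(-3, 5)))*0 - 7) = 160 - (2*0 - 7) = 160 - (0 - 7) = 160 - 1*(-7) = 160 + 7 = 167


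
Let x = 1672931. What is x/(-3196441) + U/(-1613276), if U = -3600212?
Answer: 314605921912/184169341097 ≈ 1.7082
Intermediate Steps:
x/(-3196441) + U/(-1613276) = 1672931/(-3196441) - 3600212/(-1613276) = 1672931*(-1/3196441) - 3600212*(-1/1613276) = -1672931/3196441 + 128579/57617 = 314605921912/184169341097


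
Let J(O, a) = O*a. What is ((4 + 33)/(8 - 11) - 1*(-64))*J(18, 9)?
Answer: 8370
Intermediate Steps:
((4 + 33)/(8 - 11) - 1*(-64))*J(18, 9) = ((4 + 33)/(8 - 11) - 1*(-64))*(18*9) = (37/(-3) + 64)*162 = (37*(-⅓) + 64)*162 = (-37/3 + 64)*162 = (155/3)*162 = 8370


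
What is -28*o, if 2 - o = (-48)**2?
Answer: 64456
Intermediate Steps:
o = -2302 (o = 2 - 1*(-48)**2 = 2 - 1*2304 = 2 - 2304 = -2302)
-28*o = -28*(-2302) = 64456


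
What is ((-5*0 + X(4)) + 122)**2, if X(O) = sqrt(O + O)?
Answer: 14892 + 488*sqrt(2) ≈ 15582.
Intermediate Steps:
X(O) = sqrt(2)*sqrt(O) (X(O) = sqrt(2*O) = sqrt(2)*sqrt(O))
((-5*0 + X(4)) + 122)**2 = ((-5*0 + sqrt(2)*sqrt(4)) + 122)**2 = ((0 + sqrt(2)*2) + 122)**2 = ((0 + 2*sqrt(2)) + 122)**2 = (2*sqrt(2) + 122)**2 = (122 + 2*sqrt(2))**2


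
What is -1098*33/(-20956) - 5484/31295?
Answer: 509510163/327909010 ≈ 1.5538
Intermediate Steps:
-1098*33/(-20956) - 5484/31295 = -36234*(-1/20956) - 5484*1/31295 = 18117/10478 - 5484/31295 = 509510163/327909010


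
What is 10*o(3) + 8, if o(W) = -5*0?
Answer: 8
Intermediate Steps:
o(W) = 0
10*o(3) + 8 = 10*0 + 8 = 0 + 8 = 8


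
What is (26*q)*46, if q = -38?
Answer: -45448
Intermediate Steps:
(26*q)*46 = (26*(-38))*46 = -988*46 = -45448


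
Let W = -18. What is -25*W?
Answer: 450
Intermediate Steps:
-25*W = -25*(-18) = 450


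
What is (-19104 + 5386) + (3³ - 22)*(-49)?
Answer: -13963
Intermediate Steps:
(-19104 + 5386) + (3³ - 22)*(-49) = -13718 + (27 - 22)*(-49) = -13718 + 5*(-49) = -13718 - 245 = -13963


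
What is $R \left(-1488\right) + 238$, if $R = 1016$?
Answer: $-1511570$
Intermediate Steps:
$R \left(-1488\right) + 238 = 1016 \left(-1488\right) + 238 = -1511808 + 238 = -1511570$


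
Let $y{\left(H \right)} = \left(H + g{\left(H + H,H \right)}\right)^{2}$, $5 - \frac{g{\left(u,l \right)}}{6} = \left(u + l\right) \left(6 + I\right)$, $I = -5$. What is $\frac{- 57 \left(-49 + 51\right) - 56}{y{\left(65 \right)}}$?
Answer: $- \frac{34}{231125} \approx -0.00014711$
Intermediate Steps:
$g{\left(u,l \right)} = 30 - 6 l - 6 u$ ($g{\left(u,l \right)} = 30 - 6 \left(u + l\right) \left(6 - 5\right) = 30 - 6 \left(l + u\right) 1 = 30 - 6 \left(l + u\right) = 30 - \left(6 l + 6 u\right) = 30 - 6 l - 6 u$)
$y{\left(H \right)} = \left(30 - 17 H\right)^{2}$ ($y{\left(H \right)} = \left(H - \left(-30 + 6 H + 6 \left(H + H\right)\right)\right)^{2} = \left(H - \left(-30 + 6 H + 6 \cdot 2 H\right)\right)^{2} = \left(H - \left(-30 + 18 H\right)\right)^{2} = \left(30 - 17 H\right)^{2}$)
$\frac{- 57 \left(-49 + 51\right) - 56}{y{\left(65 \right)}} = \frac{- 57 \left(-49 + 51\right) - 56}{\left(-30 + 17 \cdot 65\right)^{2}} = \frac{\left(-57\right) 2 - 56}{\left(-30 + 1105\right)^{2}} = \frac{-114 - 56}{1075^{2}} = - \frac{170}{1155625} = \left(-170\right) \frac{1}{1155625} = - \frac{34}{231125}$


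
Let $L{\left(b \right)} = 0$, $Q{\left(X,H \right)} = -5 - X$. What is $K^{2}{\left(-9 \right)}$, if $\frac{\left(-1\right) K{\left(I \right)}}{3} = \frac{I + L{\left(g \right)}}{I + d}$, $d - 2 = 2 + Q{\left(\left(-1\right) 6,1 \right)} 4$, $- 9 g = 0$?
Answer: $729$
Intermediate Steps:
$g = 0$ ($g = \left(- \frac{1}{9}\right) 0 = 0$)
$d = 8$ ($d = 2 + \left(2 + \left(-5 - \left(-1\right) 6\right) 4\right) = 2 + \left(2 + \left(-5 - -6\right) 4\right) = 2 + \left(2 + \left(-5 + 6\right) 4\right) = 2 + \left(2 + 1 \cdot 4\right) = 2 + \left(2 + 4\right) = 2 + 6 = 8$)
$K{\left(I \right)} = - \frac{3 I}{8 + I}$ ($K{\left(I \right)} = - 3 \frac{I + 0}{I + 8} = - 3 \frac{I}{8 + I} = - \frac{3 I}{8 + I}$)
$K^{2}{\left(-9 \right)} = \left(\left(-3\right) \left(-9\right) \frac{1}{8 - 9}\right)^{2} = \left(\left(-3\right) \left(-9\right) \frac{1}{-1}\right)^{2} = \left(\left(-3\right) \left(-9\right) \left(-1\right)\right)^{2} = \left(-27\right)^{2} = 729$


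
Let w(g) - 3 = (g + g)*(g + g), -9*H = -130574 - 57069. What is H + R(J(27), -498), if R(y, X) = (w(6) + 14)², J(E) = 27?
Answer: 420932/9 ≈ 46770.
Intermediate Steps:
H = 187643/9 (H = -(-130574 - 57069)/9 = -⅑*(-187643) = 187643/9 ≈ 20849.)
w(g) = 3 + 4*g² (w(g) = 3 + (g + g)*(g + g) = 3 + (2*g)*(2*g) = 3 + 4*g²)
R(y, X) = 25921 (R(y, X) = ((3 + 4*6²) + 14)² = ((3 + 4*36) + 14)² = ((3 + 144) + 14)² = (147 + 14)² = 161² = 25921)
H + R(J(27), -498) = 187643/9 + 25921 = 420932/9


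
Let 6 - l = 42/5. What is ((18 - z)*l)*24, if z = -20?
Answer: -10944/5 ≈ -2188.8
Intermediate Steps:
l = -12/5 (l = 6 - 42/5 = -12/5 ≈ -2.4000)
((18 - z)*l)*24 = ((18 - 1*(-20))*(-12/5))*24 = ((18 + 20)*(-12/5))*24 = (38*(-12/5))*24 = -456/5*24 = -10944/5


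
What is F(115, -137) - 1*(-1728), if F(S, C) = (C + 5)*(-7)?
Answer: 2652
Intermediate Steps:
F(S, C) = -35 - 7*C (F(S, C) = (5 + C)*(-7) = -35 - 7*C)
F(115, -137) - 1*(-1728) = (-35 - 7*(-137)) - 1*(-1728) = (-35 + 959) + 1728 = 924 + 1728 = 2652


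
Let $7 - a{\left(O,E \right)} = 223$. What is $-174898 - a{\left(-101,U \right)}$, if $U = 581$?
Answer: $-174682$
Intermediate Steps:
$a{\left(O,E \right)} = -216$ ($a{\left(O,E \right)} = 7 - 223 = -216$)
$-174898 - a{\left(-101,U \right)} = -174898 - -216 = -174898 + 216 = -174682$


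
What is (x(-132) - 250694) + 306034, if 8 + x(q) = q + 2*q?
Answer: 54936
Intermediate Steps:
x(q) = -8 + 3*q (x(q) = -8 + (q + 2*q) = -8 + 3*q)
(x(-132) - 250694) + 306034 = ((-8 + 3*(-132)) - 250694) + 306034 = ((-8 - 396) - 250694) + 306034 = (-404 - 250694) + 306034 = -251098 + 306034 = 54936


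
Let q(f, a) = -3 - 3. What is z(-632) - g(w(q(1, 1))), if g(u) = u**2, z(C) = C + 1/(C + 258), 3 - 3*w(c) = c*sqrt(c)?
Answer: -227767/374 - 4*I*sqrt(6) ≈ -609.0 - 9.798*I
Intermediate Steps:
q(f, a) = -6
w(c) = 1 - c**(3/2)/3 (w(c) = 1 - c*sqrt(c)/3 = 1 - c**(3/2)/3)
z(C) = C + 1/(258 + C)
z(-632) - g(w(q(1, 1))) = (1 + (-632)**2 + 258*(-632))/(258 - 632) - (1 - (-2)*I*sqrt(6))**2 = (1 + 399424 - 163056)/(-374) - (1 - (-2)*I*sqrt(6))**2 = -1/374*236369 - (1 + 2*I*sqrt(6))**2 = -236369/374 - (1 + 2*I*sqrt(6))**2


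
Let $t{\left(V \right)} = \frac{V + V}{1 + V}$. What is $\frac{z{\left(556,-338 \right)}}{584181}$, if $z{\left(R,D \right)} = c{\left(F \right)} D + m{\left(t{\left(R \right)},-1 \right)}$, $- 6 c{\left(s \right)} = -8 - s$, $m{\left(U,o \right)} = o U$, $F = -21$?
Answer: $\frac{1220393}{976166451} \approx 0.0012502$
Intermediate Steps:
$t{\left(V \right)} = \frac{2 V}{1 + V}$
$m{\left(U,o \right)} = U o$
$c{\left(s \right)} = \frac{4}{3} + \frac{s}{6}$ ($c{\left(s \right)} = - \frac{-8 - s}{6} = \frac{4}{3} + \frac{s}{6}$)
$z{\left(R,D \right)} = - \frac{13 D}{6} - \frac{2 R}{1 + R}$ ($z{\left(R,D \right)} = \left(\frac{4}{3} + \frac{1}{6} \left(-21\right)\right) D + \frac{2 R}{1 + R} \left(-1\right) = \left(\frac{4}{3} - \frac{7}{2}\right) D - \frac{2 R}{1 + R} = - \frac{13 D}{6} - \frac{2 R}{1 + R}$)
$\frac{z{\left(556,-338 \right)}}{584181} = \frac{\frac{1}{6} \frac{1}{1 + 556} \left(\left(-12\right) 556 - - 4394 \left(1 + 556\right)\right)}{584181} = \frac{-6672 - \left(-4394\right) 557}{6 \cdot 557} \cdot \frac{1}{584181} = \frac{1}{6} \cdot \frac{1}{557} \left(-6672 + 2447458\right) \frac{1}{584181} = \frac{1}{6} \cdot \frac{1}{557} \cdot 2440786 \cdot \frac{1}{584181} = \frac{1220393}{1671} \cdot \frac{1}{584181} = \frac{1220393}{976166451}$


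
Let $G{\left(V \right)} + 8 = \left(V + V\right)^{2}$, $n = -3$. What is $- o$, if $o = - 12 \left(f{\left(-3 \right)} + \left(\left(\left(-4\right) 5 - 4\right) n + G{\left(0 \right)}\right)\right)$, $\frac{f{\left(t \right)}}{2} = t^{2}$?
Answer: $984$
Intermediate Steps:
$G{\left(V \right)} = -8 + 4 V^{2}$ ($G{\left(V \right)} = -8 + \left(V + V\right)^{2} = -8 + \left(2 V\right)^{2} = -8 + 4 V^{2}$)
$f{\left(t \right)} = 2 t^{2}$
$o = -984$ ($o = - 12 \left(2 \left(-3\right)^{2} - \left(8 + 0 - \left(\left(-4\right) 5 - 4\right) \left(-3\right)\right)\right) = - 12 \left(2 \cdot 9 + \left(\left(-20 - 4\right) \left(-3\right) + \left(-8 + 4 \cdot 0\right)\right)\right) = - 12 \left(18 + \left(\left(-24\right) \left(-3\right) + \left(-8 + 0\right)\right)\right) = - 12 \left(18 + \left(72 - 8\right)\right) = - 12 \left(18 + 64\right) = \left(-12\right) 82 = -984$)
$- o = \left(-1\right) \left(-984\right) = 984$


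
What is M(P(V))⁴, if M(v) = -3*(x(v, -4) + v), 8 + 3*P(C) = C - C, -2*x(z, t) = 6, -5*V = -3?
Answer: 83521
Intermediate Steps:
V = ⅗ (V = -⅕*(-3) = ⅗ ≈ 0.60000)
x(z, t) = -3 (x(z, t) = -½*6 = -3)
P(C) = -8/3 (P(C) = -8/3 + (C - C)/3 = -8/3 + (⅓)*0 = -8/3 + 0 = -8/3)
M(v) = 9 - 3*v (M(v) = -3*(-3 + v) = 9 - 3*v)
M(P(V))⁴ = (9 - 3*(-8/3))⁴ = (9 + 8)⁴ = 17⁴ = 83521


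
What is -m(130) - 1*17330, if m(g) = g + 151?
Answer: -17611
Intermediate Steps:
m(g) = 151 + g
-m(130) - 1*17330 = -(151 + 130) - 1*17330 = -1*281 - 17330 = -281 - 17330 = -17611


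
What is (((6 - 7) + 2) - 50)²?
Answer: 2401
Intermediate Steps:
(((6 - 7) + 2) - 50)² = ((-1 + 2) - 50)² = (1 - 50)² = (-49)² = 2401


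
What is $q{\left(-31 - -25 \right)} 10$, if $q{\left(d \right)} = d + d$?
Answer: $-120$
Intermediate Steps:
$q{\left(d \right)} = 2 d$
$q{\left(-31 - -25 \right)} 10 = 2 \left(-31 - -25\right) 10 = 2 \left(-31 + 25\right) 10 = 2 \left(-6\right) 10 = \left(-12\right) 10 = -120$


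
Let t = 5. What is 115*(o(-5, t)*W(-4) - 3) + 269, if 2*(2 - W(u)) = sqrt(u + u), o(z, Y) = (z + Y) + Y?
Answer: 1074 - 575*I*sqrt(2) ≈ 1074.0 - 813.17*I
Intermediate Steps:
o(z, Y) = z + 2*Y (o(z, Y) = (Y + z) + Y = z + 2*Y)
W(u) = 2 - sqrt(2)*sqrt(u)/2 (W(u) = 2 - sqrt(u + u)/2 = 2 - sqrt(2)*sqrt(u)/2)
115*(o(-5, t)*W(-4) - 3) + 269 = 115*((-5 + 2*5)*(2 - sqrt(2)*sqrt(-4)/2) - 3) + 269 = 115*((-5 + 10)*(2 - sqrt(2)*2*I/2) - 3) + 269 = 115*(5*(2 - I*sqrt(2)) - 3) + 269 = 115*((10 - 5*I*sqrt(2)) - 3) + 269 = 115*(7 - 5*I*sqrt(2)) + 269 = (805 - 575*I*sqrt(2)) + 269 = 1074 - 575*I*sqrt(2)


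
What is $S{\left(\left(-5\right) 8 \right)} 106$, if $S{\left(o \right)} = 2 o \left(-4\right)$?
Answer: $33920$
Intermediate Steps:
$S{\left(o \right)} = - 8 o$
$S{\left(\left(-5\right) 8 \right)} 106 = - 8 \left(\left(-5\right) 8\right) 106 = \left(-8\right) \left(-40\right) 106 = 320 \cdot 106 = 33920$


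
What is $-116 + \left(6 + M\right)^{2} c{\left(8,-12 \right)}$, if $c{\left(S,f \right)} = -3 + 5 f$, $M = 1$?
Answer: $-3203$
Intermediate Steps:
$-116 + \left(6 + M\right)^{2} c{\left(8,-12 \right)} = -116 + \left(6 + 1\right)^{2} \left(-3 + 5 \left(-12\right)\right) = -116 + 7^{2} \left(-3 - 60\right) = -116 + 49 \left(-63\right) = -116 - 3087 = -3203$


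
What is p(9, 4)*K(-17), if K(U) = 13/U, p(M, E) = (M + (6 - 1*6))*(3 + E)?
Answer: -819/17 ≈ -48.176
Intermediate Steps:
p(M, E) = M*(3 + E) (p(M, E) = (M + (6 - 6))*(3 + E) = (M + 0)*(3 + E) = M*(3 + E))
p(9, 4)*K(-17) = (9*(3 + 4))*(13/(-17)) = (9*7)*(13*(-1/17)) = 63*(-13/17) = -819/17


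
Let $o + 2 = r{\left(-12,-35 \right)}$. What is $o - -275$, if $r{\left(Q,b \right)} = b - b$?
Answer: $273$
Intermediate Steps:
$r{\left(Q,b \right)} = 0$
$o = -2$ ($o = -2 + 0 = -2$)
$o - -275 = -2 - -275 = -2 + 275 = 273$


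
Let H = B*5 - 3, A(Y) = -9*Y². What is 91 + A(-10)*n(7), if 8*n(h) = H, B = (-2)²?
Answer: -3643/2 ≈ -1821.5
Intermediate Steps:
B = 4
H = 17 (H = 4*5 - 3 = 20 - 3 = 17)
n(h) = 17/8 (n(h) = (⅛)*17 = 17/8)
91 + A(-10)*n(7) = 91 - 9*(-10)²*(17/8) = 91 - 9*100*(17/8) = 91 - 900*17/8 = 91 - 3825/2 = -3643/2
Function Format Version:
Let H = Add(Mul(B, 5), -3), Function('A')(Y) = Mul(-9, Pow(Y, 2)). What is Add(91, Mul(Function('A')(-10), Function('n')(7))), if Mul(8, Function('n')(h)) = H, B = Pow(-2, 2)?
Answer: Rational(-3643, 2) ≈ -1821.5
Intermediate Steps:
B = 4
H = 17 (H = Add(Mul(4, 5), -3) = Add(20, -3) = 17)
Function('n')(h) = Rational(17, 8) (Function('n')(h) = Mul(Rational(1, 8), 17) = Rational(17, 8))
Add(91, Mul(Function('A')(-10), Function('n')(7))) = Add(91, Mul(Mul(-9, Pow(-10, 2)), Rational(17, 8))) = Add(91, Mul(Mul(-9, 100), Rational(17, 8))) = Add(91, Mul(-900, Rational(17, 8))) = Add(91, Rational(-3825, 2)) = Rational(-3643, 2)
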